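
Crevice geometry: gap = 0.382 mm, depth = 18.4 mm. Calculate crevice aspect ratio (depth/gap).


Aspect ratio = depth / gap
Ratio = 18.4 / 0.382 = 48.2

48.2


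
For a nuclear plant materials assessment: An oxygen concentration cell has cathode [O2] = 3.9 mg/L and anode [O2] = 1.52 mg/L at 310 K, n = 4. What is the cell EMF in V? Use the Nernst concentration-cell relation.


Apply the Nernst concentration-cell relation: E = (RT/nF)*ln(C_cathode/C_anode)
RT/nF = 8.314*310/(4*96485) = 0.00667808 V
ln(3.9/1.52) = 0.94227
E = 0.00667808 * 0.94227 = 0.00629 V

0.00629 V


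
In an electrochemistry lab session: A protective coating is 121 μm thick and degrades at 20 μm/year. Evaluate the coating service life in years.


Service life = thickness / degradation rate
Life = 121 / 20 = 6.1 years

6.1 years


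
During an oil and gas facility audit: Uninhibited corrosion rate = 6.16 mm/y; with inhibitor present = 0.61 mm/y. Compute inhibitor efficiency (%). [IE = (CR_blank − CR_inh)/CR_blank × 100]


Apply the inhibitor-efficiency definition: IE = (CR_blank − CR_inh)/CR_blank × 100
IE = (6.16 − 0.61) / 6.16 × 100
IE = 5.55 / 6.16 × 100 = 90.1 %

90.1 %


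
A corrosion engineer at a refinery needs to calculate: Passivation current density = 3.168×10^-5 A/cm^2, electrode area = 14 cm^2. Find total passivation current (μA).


I = i_pass * A, then convert A → μA (×10^6)
I = 3.168×10^-5 * 14 * 10^6 = 443.52 μA

443.52 μA


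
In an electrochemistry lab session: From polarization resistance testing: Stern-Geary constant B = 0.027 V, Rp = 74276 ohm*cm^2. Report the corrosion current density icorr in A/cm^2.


Apply the Stern-Geary relation: icorr = B / Rp
icorr = 0.027 / 74276 = 3.635×10^-7 A/cm^2

3.635×10^-7 A/cm^2


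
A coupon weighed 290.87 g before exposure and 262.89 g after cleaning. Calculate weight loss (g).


Weight loss = initial − final
WL = 290.87 − 262.89 = 27.98 g

27.98 g


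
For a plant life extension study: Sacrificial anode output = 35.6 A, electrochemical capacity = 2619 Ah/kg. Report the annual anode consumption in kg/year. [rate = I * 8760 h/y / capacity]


Annual consumption = current * hours per year / capacity
Rate = 35.6 * 8760 / 2619 = 119.1 kg/year

119.1 kg/year


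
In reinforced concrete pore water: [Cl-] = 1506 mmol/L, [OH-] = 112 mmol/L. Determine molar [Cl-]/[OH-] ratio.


Threshold parameter = [Cl-] / [OH-] (molar basis; both in mmol/L, so units cancel)
Ratio = 1506 / 112 = 13.45

13.45


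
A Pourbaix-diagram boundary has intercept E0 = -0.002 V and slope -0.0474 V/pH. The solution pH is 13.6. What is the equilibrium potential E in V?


Apply the Pourbaix line equation: E = E0 + slope*pH
E = -0.002 + (-0.0474)*13.6 = -0.002 + (-0.64464) = -0.64664 V
Rounded to 3 decimal places: E = -0.647 V

-0.647 V


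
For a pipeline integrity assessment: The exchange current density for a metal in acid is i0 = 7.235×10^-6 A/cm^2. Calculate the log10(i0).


i0 = 7.235×10^-6 A/cm^2
log10(i0) = -5.141

-5.141


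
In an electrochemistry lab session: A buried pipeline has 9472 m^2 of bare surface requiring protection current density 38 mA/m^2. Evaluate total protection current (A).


I = area * current density, then convert mA → A (÷1000)
I = 9472 * 38 / 1000 = 359.94 A

359.94 A


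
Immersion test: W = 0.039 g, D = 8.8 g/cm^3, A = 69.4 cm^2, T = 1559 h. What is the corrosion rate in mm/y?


Apply the mm/y weight-loss relation: CR = 87600 * W / (D * A * T)
Numerator: 87600 * 0.039 = 3416.4
Denominator: 8.8 * 69.4 * 1559 = 952112.48
CR = 3416.4 / 952112.48 = 0.0036 mm/y

0.0036 mm/y


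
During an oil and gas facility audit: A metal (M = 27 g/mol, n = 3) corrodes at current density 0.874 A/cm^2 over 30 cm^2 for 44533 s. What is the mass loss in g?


Apply Faraday's law: m = i*A*t*M / (n*F)
Total charge passed Q = i*A*t = 0.874*30*44533 = 1167655.26 C
m = Q*M/(n*F) = 1167655.26*27/(3*96485) = 108.917 g

108.917 g


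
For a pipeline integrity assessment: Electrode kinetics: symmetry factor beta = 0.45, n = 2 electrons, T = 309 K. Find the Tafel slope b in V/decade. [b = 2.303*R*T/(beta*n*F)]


Apply the Tafel slope relation: b = 2.303*R*T/(beta*n*F)
Numerator: 2.303 * 8.314 * 309 = 5916.47
Denominator: 0.45 * 2 * 96485 = 86836.5
b = 5916.47 / 86836.5 = 0.068 V/decade

0.068 V/decade


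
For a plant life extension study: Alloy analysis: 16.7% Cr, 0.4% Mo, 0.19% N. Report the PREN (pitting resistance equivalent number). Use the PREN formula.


Apply the PREN formula: PREN = Cr + 3.3*Mo + 16*N
PREN = 16.7 + 3.3*0.4 + 16*0.19
PREN = 16.7 + 1.32 + 3.04 = 21.06

21.06


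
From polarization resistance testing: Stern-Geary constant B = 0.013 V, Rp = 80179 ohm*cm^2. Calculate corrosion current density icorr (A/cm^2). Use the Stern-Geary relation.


Apply the Stern-Geary relation: icorr = B / Rp
icorr = 0.013 / 80179 = 1.621×10^-7 A/cm^2

1.621×10^-7 A/cm^2


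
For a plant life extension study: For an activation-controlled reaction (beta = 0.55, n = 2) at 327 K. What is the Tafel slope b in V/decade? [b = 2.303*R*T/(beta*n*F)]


Apply the Tafel slope relation: b = 2.303*R*T/(beta*n*F)
Numerator: 2.303 * 8.314 * 327 = 6261.12
Denominator: 0.55 * 2 * 96485 = 106133.5
b = 6261.12 / 106133.5 = 0.059 V/decade

0.059 V/decade


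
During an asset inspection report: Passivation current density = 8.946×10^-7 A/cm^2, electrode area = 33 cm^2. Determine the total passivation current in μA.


I = i_pass * A, then convert A → μA (×10^6)
I = 8.946×10^-7 * 33 * 10^6 = 29.52 μA

29.52 μA


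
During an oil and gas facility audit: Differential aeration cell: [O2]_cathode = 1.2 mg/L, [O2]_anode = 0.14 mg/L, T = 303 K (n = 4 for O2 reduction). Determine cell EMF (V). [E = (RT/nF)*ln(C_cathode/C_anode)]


Apply the Nernst concentration-cell relation: E = (RT/nF)*ln(C_cathode/C_anode)
RT/nF = 8.314*303/(4*96485) = 0.00652729 V
ln(1.2/0.14) = 2.14843
E = 0.00652729 * 2.14843 = 0.01402 V

0.01402 V


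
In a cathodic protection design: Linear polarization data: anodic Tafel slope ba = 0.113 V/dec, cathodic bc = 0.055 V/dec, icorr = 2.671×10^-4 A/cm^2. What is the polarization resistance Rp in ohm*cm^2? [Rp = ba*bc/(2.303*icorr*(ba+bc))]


Apply the Stern-Geary equation: Rp = ba*bc / (2.303*icorr*(ba+bc))
ba*bc = 0.113*0.055 = 0.006215
ba+bc = 0.168; 2.303*icorr*(ba+bc) = 2.303*2.671×10^-4*0.168 = 1.0334206×10^-4
Rp = 0.006215 / 1.0334206×10^-4 = 60.14 ohm*cm^2

60.14 ohm*cm^2


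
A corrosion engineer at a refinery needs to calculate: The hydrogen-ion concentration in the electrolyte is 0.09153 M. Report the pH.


pH = −log10[H+]
pH = −log10(0.09153) = 1.04

1.04


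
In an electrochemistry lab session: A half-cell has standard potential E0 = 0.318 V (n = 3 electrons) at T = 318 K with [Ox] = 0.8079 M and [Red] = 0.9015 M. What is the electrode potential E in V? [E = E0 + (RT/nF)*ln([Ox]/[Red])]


Apply the Nernst equation: E = E0 + (RT/nF)*ln([Ox]/[Red])
Step 1: RT/nF = 8.314*318/(3*96485) = 0.0091339 V
Step 2: [Ox]/[Red] = 0.8079/0.9015 = 0.896173
Step 3: ln(0.896173) = -0.109622
Step 4: correction = 0.0091339 * -0.109622 = -0.001 V
E = 0.318 + -0.001 = 0.317 V

0.317 V


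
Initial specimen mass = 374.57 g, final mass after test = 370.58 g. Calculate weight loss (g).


Weight loss = initial − final
WL = 374.57 − 370.58 = 3.99 g

3.99 g


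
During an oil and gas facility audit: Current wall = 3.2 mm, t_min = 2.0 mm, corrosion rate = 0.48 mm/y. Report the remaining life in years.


Apply the remaining-life relation: RL = (t_current − t_min) / CR
RL = (3.2 − 2.0) / 0.48 = 1.2 / 0.48 = 2.5 years

2.5 years


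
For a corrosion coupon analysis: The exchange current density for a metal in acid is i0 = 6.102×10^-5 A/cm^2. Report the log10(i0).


i0 = 6.102×10^-5 A/cm^2
log10(i0) = -4.215

-4.215


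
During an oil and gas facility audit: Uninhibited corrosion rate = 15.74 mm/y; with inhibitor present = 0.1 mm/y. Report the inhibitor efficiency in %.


Apply the inhibitor-efficiency definition: IE = (CR_blank − CR_inh)/CR_blank × 100
IE = (15.74 − 0.1) / 15.74 × 100
IE = 15.64 / 15.74 × 100 = 99.4 %

99.4 %


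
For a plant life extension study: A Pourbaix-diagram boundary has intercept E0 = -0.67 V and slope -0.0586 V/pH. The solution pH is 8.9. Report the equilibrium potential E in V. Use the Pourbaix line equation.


Apply the Pourbaix line equation: E = E0 + slope*pH
E = -0.67 + (-0.0586)*8.9 = -0.67 + (-0.52154) = -1.19154 V
Rounded to 4 decimal places: E = -1.1915 V

-1.1915 V


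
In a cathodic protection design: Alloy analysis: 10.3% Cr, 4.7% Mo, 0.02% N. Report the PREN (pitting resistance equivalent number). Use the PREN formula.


Apply the PREN formula: PREN = Cr + 3.3*Mo + 16*N
PREN = 10.3 + 3.3*4.7 + 16*0.02
PREN = 10.3 + 15.51 + 0.32 = 26.13

26.13


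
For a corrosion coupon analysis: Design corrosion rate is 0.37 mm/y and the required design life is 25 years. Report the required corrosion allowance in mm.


Corrosion allowance = CR × design life
CA = 0.37 * 25 = 9.25 mm

9.25 mm


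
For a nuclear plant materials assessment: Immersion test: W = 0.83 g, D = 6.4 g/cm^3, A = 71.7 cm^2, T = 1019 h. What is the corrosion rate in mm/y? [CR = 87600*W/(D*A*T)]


Apply the mm/y weight-loss relation: CR = 87600 * W / (D * A * T)
Numerator: 87600 * 0.83 = 72708.0
Denominator: 6.4 * 71.7 * 1019 = 467598.72
CR = 72708.0 / 467598.72 = 0.1555 mm/y

0.1555 mm/y


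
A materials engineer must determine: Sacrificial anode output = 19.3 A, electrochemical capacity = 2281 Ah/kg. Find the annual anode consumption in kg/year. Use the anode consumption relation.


Annual consumption = current * hours per year / capacity
Rate = 19.3 * 8760 / 2281 = 74.1 kg/year

74.1 kg/year


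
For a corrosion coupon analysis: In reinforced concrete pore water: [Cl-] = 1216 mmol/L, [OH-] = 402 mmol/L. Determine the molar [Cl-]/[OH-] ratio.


Threshold parameter = [Cl-] / [OH-] (molar basis; both in mmol/L, so units cancel)
Ratio = 1216 / 402 = 3.02

3.02


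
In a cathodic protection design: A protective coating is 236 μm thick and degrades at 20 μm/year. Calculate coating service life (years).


Service life = thickness / degradation rate
Life = 236 / 20 = 11.8 years

11.8 years


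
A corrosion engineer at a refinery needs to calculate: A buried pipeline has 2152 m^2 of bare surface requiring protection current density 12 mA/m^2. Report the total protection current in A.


I = area * current density, then convert mA → A (÷1000)
I = 2152 * 12 / 1000 = 25.82 A

25.82 A


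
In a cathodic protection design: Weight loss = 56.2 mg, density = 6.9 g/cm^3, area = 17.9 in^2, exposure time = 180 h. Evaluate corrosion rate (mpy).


Apply the mpy weight-loss relation: CR = 534 * W / (D * A * T)
Numerator: 534 * 56.2 = 30010.8
Denominator: 6.9 * 17.9 * 180 = 22231.8
CR = 30010.8 / 22231.8 = 1.3499 mpy

1.3499 mpy


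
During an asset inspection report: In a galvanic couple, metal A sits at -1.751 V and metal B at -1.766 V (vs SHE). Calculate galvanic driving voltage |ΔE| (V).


Driving voltage is the absolute potential difference.
|ΔE| = |-1.751 − (-1.766)| = 0.015 V

0.015 V


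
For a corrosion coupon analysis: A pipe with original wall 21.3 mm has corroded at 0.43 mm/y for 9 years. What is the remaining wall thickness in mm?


Remaining wall = original − CR × time
t = 21.3 − 0.43*9 = 21.3 − 3.87 = 17.43 mm

17.43 mm


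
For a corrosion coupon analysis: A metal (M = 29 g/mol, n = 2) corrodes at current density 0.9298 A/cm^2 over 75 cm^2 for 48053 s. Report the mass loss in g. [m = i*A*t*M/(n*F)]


Apply Faraday's law: m = i*A*t*M / (n*F)
Total charge passed Q = i*A*t = 0.9298*75*48053 = 3350975.955 C
m = Q*M/(n*F) = 3350975.955*29/(2*96485) = 503.593 g

503.593 g


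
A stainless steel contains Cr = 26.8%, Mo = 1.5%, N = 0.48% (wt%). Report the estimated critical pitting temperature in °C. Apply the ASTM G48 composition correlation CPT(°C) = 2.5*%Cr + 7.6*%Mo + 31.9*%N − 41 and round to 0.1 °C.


Apply the ASTM G48 empirical CPT estimate: CPT(°C) = 2.5*%Cr + 7.6*%Mo + 31.9*%N − 41
2.5*26.8 = 67; 7.6*1.5 = 11.4; 31.9*0.48 = 15.312
CPT = 67 + 11.4 + 15.312 − 41 = 52.712 °C
Rounded to 0.1 °C: CPT ≈ 52.7 °C

52.7 °C


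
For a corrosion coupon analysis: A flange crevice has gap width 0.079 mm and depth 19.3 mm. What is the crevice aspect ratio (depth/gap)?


Aspect ratio = depth / gap
Ratio = 19.3 / 0.079 = 244.3

244.3


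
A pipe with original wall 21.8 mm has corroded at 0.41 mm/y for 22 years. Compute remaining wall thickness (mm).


Remaining wall = original − CR × time
t = 21.8 − 0.41*22 = 21.8 − 9.02 = 12.78 mm

12.78 mm


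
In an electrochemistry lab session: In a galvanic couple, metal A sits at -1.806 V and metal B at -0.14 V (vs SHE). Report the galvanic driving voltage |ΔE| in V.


Driving voltage is the absolute potential difference.
|ΔE| = |-1.806 − (-0.14)| = 1.666 V

1.666 V


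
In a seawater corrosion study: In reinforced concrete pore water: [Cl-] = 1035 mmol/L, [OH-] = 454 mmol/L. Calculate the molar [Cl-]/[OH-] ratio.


Threshold parameter = [Cl-] / [OH-] (molar basis; both in mmol/L, so units cancel)
Ratio = 1035 / 454 = 2.28

2.28


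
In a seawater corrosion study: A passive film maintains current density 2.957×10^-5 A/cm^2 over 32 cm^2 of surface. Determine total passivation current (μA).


I = i_pass * A, then convert A → μA (×10^6)
I = 2.957×10^-5 * 32 * 10^6 = 946.24 μA

946.24 μA


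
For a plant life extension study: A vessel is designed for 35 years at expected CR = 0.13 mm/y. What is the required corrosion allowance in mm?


Corrosion allowance = CR × design life
CA = 0.13 * 35 = 4.55 mm

4.55 mm


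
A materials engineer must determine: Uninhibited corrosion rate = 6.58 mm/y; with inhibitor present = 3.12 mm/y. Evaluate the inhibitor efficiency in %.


Apply the inhibitor-efficiency definition: IE = (CR_blank − CR_inh)/CR_blank × 100
IE = (6.58 − 3.12) / 6.58 × 100
IE = 3.46 / 6.58 × 100 = 52.6 %

52.6 %


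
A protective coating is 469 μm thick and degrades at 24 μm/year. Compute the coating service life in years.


Service life = thickness / degradation rate
Life = 469 / 24 = 19.5 years

19.5 years


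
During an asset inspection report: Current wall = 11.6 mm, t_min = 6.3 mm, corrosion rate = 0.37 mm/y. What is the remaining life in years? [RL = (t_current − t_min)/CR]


Apply the remaining-life relation: RL = (t_current − t_min) / CR
RL = (11.6 − 6.3) / 0.37 = 5.3 / 0.37 = 14.3 years

14.3 years


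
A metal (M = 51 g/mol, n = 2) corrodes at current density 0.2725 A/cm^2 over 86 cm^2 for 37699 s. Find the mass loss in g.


Apply Faraday's law: m = i*A*t*M / (n*F)
Total charge passed Q = i*A*t = 0.2725*86*37699 = 883476.065 C
m = Q*M/(n*F) = 883476.065*51/(2*96485) = 233.4937 g

233.4937 g


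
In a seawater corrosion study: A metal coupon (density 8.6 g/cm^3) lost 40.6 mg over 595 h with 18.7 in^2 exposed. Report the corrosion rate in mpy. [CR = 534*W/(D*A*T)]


Apply the mpy weight-loss relation: CR = 534 * W / (D * A * T)
Numerator: 534 * 40.6 = 21680.4
Denominator: 8.6 * 18.7 * 595 = 95687.9
CR = 21680.4 / 95687.9 = 0.2266 mpy

0.2266 mpy


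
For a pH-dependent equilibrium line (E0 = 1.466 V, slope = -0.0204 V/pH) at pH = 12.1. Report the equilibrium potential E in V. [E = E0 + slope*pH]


Apply the Pourbaix line equation: E = E0 + slope*pH
E = 1.466 + (-0.0204)*12.1 = 1.466 + (-0.24684) = 1.21916 V
Rounded to 3 decimal places: E = 1.219 V

1.219 V


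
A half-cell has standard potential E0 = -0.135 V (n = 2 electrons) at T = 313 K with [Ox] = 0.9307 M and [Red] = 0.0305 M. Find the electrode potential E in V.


Apply the Nernst equation: E = E0 + (RT/nF)*ln([Ox]/[Red])
Step 1: RT/nF = 8.314*313/(2*96485) = 0.01348542 V
Step 2: [Ox]/[Red] = 0.9307/0.0305 = 30.514754
Step 3: ln(30.514754) = 3.41821
Step 4: correction = 0.01348542 * 3.41821 = 0.0461 V
E = -0.135 + 0.0461 = -0.0889 V

-0.0889 V


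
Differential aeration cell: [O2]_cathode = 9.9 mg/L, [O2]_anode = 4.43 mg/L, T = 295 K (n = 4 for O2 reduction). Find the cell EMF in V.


Apply the Nernst concentration-cell relation: E = (RT/nF)*ln(C_cathode/C_anode)
RT/nF = 8.314*295/(4*96485) = 0.00635495 V
ln(9.9/4.43) = 0.80414
E = 0.00635495 * 0.80414 = 0.00511 V

0.00511 V


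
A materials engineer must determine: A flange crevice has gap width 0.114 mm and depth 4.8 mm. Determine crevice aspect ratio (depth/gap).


Aspect ratio = depth / gap
Ratio = 4.8 / 0.114 = 42.1

42.1


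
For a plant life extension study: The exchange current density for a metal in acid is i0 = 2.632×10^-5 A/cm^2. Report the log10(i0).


i0 = 2.632×10^-5 A/cm^2
log10(i0) = -4.58

-4.58


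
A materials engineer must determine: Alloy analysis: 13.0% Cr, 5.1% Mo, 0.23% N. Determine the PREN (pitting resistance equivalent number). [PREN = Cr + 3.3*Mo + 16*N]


Apply the PREN formula: PREN = Cr + 3.3*Mo + 16*N
PREN = 13.0 + 3.3*5.1 + 16*0.23
PREN = 13.0 + 16.83 + 3.68 = 33.51

33.51


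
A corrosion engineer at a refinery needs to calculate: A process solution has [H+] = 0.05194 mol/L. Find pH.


pH = −log10[H+]
pH = −log10(0.05194) = 1.28

1.28


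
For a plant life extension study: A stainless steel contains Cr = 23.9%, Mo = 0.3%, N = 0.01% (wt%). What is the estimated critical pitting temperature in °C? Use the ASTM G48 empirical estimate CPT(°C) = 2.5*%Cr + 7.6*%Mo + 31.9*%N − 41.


Apply the ASTM G48 empirical CPT estimate: CPT(°C) = 2.5*%Cr + 7.6*%Mo + 31.9*%N − 41
2.5*23.9 = 59.75; 7.6*0.3 = 2.28; 31.9*0.01 = 0.319
CPT = 59.75 + 2.28 + 0.319 − 41 = 21.349 °C
Rounded to 0.1 °C: CPT ≈ 21.3 °C

21.3 °C


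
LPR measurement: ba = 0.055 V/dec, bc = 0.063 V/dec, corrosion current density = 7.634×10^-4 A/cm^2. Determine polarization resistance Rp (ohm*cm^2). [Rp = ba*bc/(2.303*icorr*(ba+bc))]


Apply the Stern-Geary equation: Rp = ba*bc / (2.303*icorr*(ba+bc))
ba*bc = 0.055*0.063 = 0.003465
ba+bc = 0.118; 2.303*icorr*(ba+bc) = 2.303*7.634×10^-4*0.118 = 2.07457×10^-4
Rp = 0.003465 / 2.07457×10^-4 = 16.7 ohm*cm^2

16.7 ohm*cm^2


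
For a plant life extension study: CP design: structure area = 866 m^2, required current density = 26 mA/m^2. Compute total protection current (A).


I = area * current density, then convert mA → A (÷1000)
I = 866 * 26 / 1000 = 22.52 A

22.52 A


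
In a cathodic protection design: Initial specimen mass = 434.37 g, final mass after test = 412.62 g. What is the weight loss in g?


Weight loss = initial − final
WL = 434.37 − 412.62 = 21.75 g

21.75 g


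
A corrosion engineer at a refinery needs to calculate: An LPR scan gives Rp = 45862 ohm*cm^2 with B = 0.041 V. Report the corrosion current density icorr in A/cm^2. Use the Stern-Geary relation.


Apply the Stern-Geary relation: icorr = B / Rp
icorr = 0.041 / 45862 = 8.94×10^-7 A/cm^2

8.94×10^-7 A/cm^2


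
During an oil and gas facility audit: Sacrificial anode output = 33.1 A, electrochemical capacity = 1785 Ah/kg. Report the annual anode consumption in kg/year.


Annual consumption = current * hours per year / capacity
Rate = 33.1 * 8760 / 1785 = 162.4 kg/year

162.4 kg/year


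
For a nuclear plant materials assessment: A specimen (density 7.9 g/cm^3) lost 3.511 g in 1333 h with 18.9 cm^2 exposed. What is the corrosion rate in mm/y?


Apply the mm/y weight-loss relation: CR = 87600 * W / (D * A * T)
Numerator: 87600 * 3.511 = 307563.6
Denominator: 7.9 * 18.9 * 1333 = 199030.23
CR = 307563.6 / 199030.23 = 1.5453 mm/y

1.5453 mm/y


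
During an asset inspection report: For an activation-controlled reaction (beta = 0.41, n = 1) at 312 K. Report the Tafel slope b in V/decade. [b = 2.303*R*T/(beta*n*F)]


Apply the Tafel slope relation: b = 2.303*R*T/(beta*n*F)
Numerator: 2.303 * 8.314 * 312 = 5973.91
Denominator: 0.41 * 1 * 96485 = 39558.85
b = 5973.91 / 39558.85 = 0.151 V/decade

0.151 V/decade


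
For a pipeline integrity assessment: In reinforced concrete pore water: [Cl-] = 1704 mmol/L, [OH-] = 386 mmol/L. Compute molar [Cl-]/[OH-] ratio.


Threshold parameter = [Cl-] / [OH-] (molar basis; both in mmol/L, so units cancel)
Ratio = 1704 / 386 = 4.41

4.41


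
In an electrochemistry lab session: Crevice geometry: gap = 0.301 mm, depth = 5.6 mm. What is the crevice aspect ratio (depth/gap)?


Aspect ratio = depth / gap
Ratio = 5.6 / 0.301 = 18.6

18.6


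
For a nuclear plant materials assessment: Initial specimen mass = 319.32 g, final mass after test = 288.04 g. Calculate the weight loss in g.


Weight loss = initial − final
WL = 319.32 − 288.04 = 31.28 g

31.28 g


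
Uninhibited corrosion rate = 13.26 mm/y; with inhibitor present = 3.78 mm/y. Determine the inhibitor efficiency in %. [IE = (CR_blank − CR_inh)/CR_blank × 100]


Apply the inhibitor-efficiency definition: IE = (CR_blank − CR_inh)/CR_blank × 100
IE = (13.26 − 3.78) / 13.26 × 100
IE = 9.48 / 13.26 × 100 = 71.5 %

71.5 %


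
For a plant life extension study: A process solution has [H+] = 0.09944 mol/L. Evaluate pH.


pH = −log10[H+]
pH = −log10(0.09944) = 1.0

1.0


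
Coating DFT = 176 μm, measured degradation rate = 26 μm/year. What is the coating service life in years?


Service life = thickness / degradation rate
Life = 176 / 26 = 6.8 years

6.8 years


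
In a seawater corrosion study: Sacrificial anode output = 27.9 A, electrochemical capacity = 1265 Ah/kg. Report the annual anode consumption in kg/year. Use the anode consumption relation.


Annual consumption = current * hours per year / capacity
Rate = 27.9 * 8760 / 1265 = 193.2 kg/year

193.2 kg/year


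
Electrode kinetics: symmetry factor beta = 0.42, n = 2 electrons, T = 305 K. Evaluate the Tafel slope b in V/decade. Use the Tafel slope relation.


Apply the Tafel slope relation: b = 2.303*R*T/(beta*n*F)
Numerator: 2.303 * 8.314 * 305 = 5839.88
Denominator: 0.42 * 2 * 96485 = 81047.4
b = 5839.88 / 81047.4 = 0.0721 V/decade

0.0721 V/decade


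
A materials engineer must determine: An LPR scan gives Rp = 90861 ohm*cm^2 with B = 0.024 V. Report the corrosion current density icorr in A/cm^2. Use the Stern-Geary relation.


Apply the Stern-Geary relation: icorr = B / Rp
icorr = 0.024 / 90861 = 2.641×10^-7 A/cm^2

2.641×10^-7 A/cm^2


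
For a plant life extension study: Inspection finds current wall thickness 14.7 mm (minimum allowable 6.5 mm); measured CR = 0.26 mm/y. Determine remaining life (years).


Apply the remaining-life relation: RL = (t_current − t_min) / CR
RL = (14.7 − 6.5) / 0.26 = 8.2 / 0.26 = 31.5 years

31.5 years


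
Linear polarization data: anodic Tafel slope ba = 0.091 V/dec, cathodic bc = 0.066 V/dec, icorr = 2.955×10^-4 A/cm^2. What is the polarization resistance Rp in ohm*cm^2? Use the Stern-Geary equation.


Apply the Stern-Geary equation: Rp = ba*bc / (2.303*icorr*(ba+bc))
ba*bc = 0.091*0.066 = 0.006006
ba+bc = 0.157; 2.303*icorr*(ba+bc) = 2.303*2.955×10^-4*0.157 = 1.0684423×10^-4
Rp = 0.006006 / 1.0684423×10^-4 = 56.21 ohm*cm^2

56.21 ohm*cm^2


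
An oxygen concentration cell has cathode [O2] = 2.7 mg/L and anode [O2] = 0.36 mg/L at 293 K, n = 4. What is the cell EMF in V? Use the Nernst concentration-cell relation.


Apply the Nernst concentration-cell relation: E = (RT/nF)*ln(C_cathode/C_anode)
RT/nF = 8.314*293/(4*96485) = 0.00631187 V
ln(2.7/0.36) = 2.0149
E = 0.00631187 * 2.0149 = 0.01272 V

0.01272 V


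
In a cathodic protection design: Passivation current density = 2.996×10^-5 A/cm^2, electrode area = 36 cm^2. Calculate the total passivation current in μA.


I = i_pass * A, then convert A → μA (×10^6)
I = 2.996×10^-5 * 36 * 10^6 = 1078.56 μA

1078.56 μA


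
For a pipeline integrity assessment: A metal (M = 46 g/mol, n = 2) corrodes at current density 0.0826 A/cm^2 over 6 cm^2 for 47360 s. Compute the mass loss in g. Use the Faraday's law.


Apply Faraday's law: m = i*A*t*M / (n*F)
Total charge passed Q = i*A*t = 0.0826*6*47360 = 23471.616 C
m = Q*M/(n*F) = 23471.616*46/(2*96485) = 5.5951 g

5.5951 g


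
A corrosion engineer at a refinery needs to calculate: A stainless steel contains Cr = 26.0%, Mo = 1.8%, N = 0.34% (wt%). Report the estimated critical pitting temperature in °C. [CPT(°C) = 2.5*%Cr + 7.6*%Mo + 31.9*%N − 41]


Apply the ASTM G48 empirical CPT estimate: CPT(°C) = 2.5*%Cr + 7.6*%Mo + 31.9*%N − 41
2.5*26.0 = 65; 7.6*1.8 = 13.68; 31.9*0.34 = 10.846
CPT = 65 + 13.68 + 10.846 − 41 = 48.526 °C
Rounded to 0.1 °C: CPT ≈ 48.5 °C

48.5 °C


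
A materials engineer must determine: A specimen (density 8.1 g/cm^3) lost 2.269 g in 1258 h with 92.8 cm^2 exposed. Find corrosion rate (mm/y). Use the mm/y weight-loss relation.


Apply the mm/y weight-loss relation: CR = 87600 * W / (D * A * T)
Numerator: 87600 * 2.269 = 198764.4
Denominator: 8.1 * 92.8 * 1258 = 945613.44
CR = 198764.4 / 945613.44 = 0.2102 mm/y

0.2102 mm/y


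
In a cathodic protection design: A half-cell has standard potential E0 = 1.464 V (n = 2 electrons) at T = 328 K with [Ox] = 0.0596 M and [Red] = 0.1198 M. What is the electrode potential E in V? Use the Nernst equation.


Apply the Nernst equation: E = E0 + (RT/nF)*ln([Ox]/[Red])
Step 1: RT/nF = 8.314*328/(2*96485) = 0.01413169 V
Step 2: [Ox]/[Red] = 0.0596/0.1198 = 0.497496
Step 3: ln(0.497496) = -0.698168
Step 4: correction = 0.01413169 * -0.698168 = -0.01 V
E = 1.464 + -0.01 = 1.454 V

1.454 V


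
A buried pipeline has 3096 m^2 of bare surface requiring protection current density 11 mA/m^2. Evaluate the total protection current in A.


I = area * current density, then convert mA → A (÷1000)
I = 3096 * 11 / 1000 = 34.06 A

34.06 A


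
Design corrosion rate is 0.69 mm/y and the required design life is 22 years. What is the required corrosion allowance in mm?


Corrosion allowance = CR × design life
CA = 0.69 * 22 = 15.18 mm

15.18 mm


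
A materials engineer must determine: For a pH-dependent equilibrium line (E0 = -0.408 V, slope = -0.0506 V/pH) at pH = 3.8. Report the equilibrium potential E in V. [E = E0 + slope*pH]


Apply the Pourbaix line equation: E = E0 + slope*pH
E = -0.408 + (-0.0506)*3.8 = -0.408 + (-0.19228) = -0.60028 V
Rounded to 3 decimal places: E = -0.600 V

-0.600 V


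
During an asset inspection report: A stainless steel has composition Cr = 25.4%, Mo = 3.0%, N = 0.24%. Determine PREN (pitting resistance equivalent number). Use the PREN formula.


Apply the PREN formula: PREN = Cr + 3.3*Mo + 16*N
PREN = 25.4 + 3.3*3.0 + 16*0.24
PREN = 25.4 + 9.9 + 3.84 = 39.14

39.14


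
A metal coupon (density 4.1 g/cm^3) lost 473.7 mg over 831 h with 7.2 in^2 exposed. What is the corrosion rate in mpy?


Apply the mpy weight-loss relation: CR = 534 * W / (D * A * T)
Numerator: 534 * 473.7 = 252955.8
Denominator: 4.1 * 7.2 * 831 = 24531.12
CR = 252955.8 / 24531.12 = 10.3116 mpy

10.3116 mpy


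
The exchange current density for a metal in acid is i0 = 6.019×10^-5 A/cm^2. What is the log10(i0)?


i0 = 6.019×10^-5 A/cm^2
log10(i0) = -4.22

-4.22


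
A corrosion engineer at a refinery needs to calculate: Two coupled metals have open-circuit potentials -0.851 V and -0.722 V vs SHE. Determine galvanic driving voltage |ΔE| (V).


Driving voltage is the absolute potential difference.
|ΔE| = |-0.851 − (-0.722)| = 0.129 V

0.129 V


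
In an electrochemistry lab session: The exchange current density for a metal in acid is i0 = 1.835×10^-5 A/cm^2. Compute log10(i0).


i0 = 1.835×10^-5 A/cm^2
log10(i0) = -4.736

-4.736


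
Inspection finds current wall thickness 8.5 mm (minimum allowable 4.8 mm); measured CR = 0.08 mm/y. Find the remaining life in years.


Apply the remaining-life relation: RL = (t_current − t_min) / CR
RL = (8.5 − 4.8) / 0.08 = 3.7 / 0.08 = 46.3 years

46.3 years


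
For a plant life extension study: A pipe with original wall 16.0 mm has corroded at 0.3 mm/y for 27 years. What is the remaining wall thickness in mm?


Remaining wall = original − CR × time
t = 16.0 − 0.3*27 = 16.0 − 8.1 = 7.9 mm

7.9 mm


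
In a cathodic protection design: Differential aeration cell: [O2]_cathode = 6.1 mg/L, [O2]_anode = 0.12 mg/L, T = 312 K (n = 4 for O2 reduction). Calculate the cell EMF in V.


Apply the Nernst concentration-cell relation: E = (RT/nF)*ln(C_cathode/C_anode)
RT/nF = 8.314*312/(4*96485) = 0.00672117 V
ln(6.1/0.12) = 3.92855
E = 0.00672117 * 3.92855 = 0.0264 V

0.0264 V


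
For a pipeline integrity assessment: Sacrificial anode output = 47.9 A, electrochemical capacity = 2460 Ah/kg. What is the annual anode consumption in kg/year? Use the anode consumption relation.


Annual consumption = current * hours per year / capacity
Rate = 47.9 * 8760 / 2460 = 170.6 kg/year

170.6 kg/year


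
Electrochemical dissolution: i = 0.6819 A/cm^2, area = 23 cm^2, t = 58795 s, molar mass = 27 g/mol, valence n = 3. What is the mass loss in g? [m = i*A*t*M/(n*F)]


Apply Faraday's law: m = i*A*t*M / (n*F)
Total charge passed Q = i*A*t = 0.6819*23*58795 = 922123.1415 C
m = Q*M/(n*F) = 922123.1415*27/(3*96485) = 86.014 g

86.014 g


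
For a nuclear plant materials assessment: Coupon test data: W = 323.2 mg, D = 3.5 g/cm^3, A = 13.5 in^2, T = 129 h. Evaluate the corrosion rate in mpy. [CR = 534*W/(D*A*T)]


Apply the mpy weight-loss relation: CR = 534 * W / (D * A * T)
Numerator: 534 * 323.2 = 172588.8
Denominator: 3.5 * 13.5 * 129 = 6095.25
CR = 172588.8 / 6095.25 = 28.315 mpy

28.315 mpy


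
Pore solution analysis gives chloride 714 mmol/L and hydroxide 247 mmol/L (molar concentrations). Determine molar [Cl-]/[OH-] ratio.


Threshold parameter = [Cl-] / [OH-] (molar basis; both in mmol/L, so units cancel)
Ratio = 714 / 247 = 2.89

2.89


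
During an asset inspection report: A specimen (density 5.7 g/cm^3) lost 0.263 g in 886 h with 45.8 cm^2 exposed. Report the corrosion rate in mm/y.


Apply the mm/y weight-loss relation: CR = 87600 * W / (D * A * T)
Numerator: 87600 * 0.263 = 23038.8
Denominator: 5.7 * 45.8 * 886 = 231299.16
CR = 23038.8 / 231299.16 = 0.0996 mm/y

0.0996 mm/y


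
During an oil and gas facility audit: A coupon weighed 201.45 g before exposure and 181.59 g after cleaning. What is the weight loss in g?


Weight loss = initial − final
WL = 201.45 − 181.59 = 19.86 g

19.86 g


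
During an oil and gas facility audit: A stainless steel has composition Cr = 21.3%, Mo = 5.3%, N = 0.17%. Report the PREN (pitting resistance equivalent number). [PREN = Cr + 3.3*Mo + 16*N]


Apply the PREN formula: PREN = Cr + 3.3*Mo + 16*N
PREN = 21.3 + 3.3*5.3 + 16*0.17
PREN = 21.3 + 17.49 + 2.72 = 41.51

41.51


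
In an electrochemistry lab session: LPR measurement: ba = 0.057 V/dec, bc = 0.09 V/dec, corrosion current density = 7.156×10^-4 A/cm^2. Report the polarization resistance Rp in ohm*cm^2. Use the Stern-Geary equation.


Apply the Stern-Geary equation: Rp = ba*bc / (2.303*icorr*(ba+bc))
ba*bc = 0.057*0.09 = 0.00513
ba+bc = 0.147; 2.303*icorr*(ba+bc) = 2.303*7.156×10^-4*0.147 = 2.4225994×10^-4
Rp = 0.00513 / 2.4225994×10^-4 = 21.2 ohm*cm^2

21.2 ohm*cm^2


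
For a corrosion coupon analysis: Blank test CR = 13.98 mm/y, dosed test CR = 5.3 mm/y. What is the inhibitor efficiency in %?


Apply the inhibitor-efficiency definition: IE = (CR_blank − CR_inh)/CR_blank × 100
IE = (13.98 − 5.3) / 13.98 × 100
IE = 8.68 / 13.98 × 100 = 62.1 %

62.1 %


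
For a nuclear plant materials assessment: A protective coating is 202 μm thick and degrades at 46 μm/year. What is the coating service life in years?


Service life = thickness / degradation rate
Life = 202 / 46 = 4.4 years

4.4 years


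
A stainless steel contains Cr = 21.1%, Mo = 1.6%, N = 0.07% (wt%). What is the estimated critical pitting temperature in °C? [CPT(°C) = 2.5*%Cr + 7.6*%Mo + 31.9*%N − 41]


Apply the ASTM G48 empirical CPT estimate: CPT(°C) = 2.5*%Cr + 7.6*%Mo + 31.9*%N − 41
2.5*21.1 = 52.75; 7.6*1.6 = 12.16; 31.9*0.07 = 2.233
CPT = 52.75 + 12.16 + 2.233 − 41 = 26.143 °C
Rounded to 0.1 °C: CPT ≈ 26.1 °C

26.1 °C


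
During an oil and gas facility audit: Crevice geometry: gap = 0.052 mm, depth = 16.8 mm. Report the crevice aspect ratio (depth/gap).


Aspect ratio = depth / gap
Ratio = 16.8 / 0.052 = 323.1

323.1


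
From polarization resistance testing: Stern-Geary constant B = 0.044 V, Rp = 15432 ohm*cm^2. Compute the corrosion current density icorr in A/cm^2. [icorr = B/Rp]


Apply the Stern-Geary relation: icorr = B / Rp
icorr = 0.044 / 15432 = 2.851×10^-6 A/cm^2

2.851×10^-6 A/cm^2


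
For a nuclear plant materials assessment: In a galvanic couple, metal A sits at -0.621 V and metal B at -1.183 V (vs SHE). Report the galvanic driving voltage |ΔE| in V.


Driving voltage is the absolute potential difference.
|ΔE| = |-0.621 − (-1.183)| = 0.562 V

0.562 V


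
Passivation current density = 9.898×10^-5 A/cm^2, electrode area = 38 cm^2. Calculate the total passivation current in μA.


I = i_pass * A, then convert A → μA (×10^6)
I = 9.898×10^-5 * 38 * 10^6 = 3761.24 μA

3761.24 μA


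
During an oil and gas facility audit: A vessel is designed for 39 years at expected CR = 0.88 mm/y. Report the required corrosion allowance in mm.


Corrosion allowance = CR × design life
CA = 0.88 * 39 = 34.32 mm

34.32 mm


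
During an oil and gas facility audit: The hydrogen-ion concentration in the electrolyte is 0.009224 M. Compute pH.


pH = −log10[H+]
pH = −log10(0.009224) = 2.04

2.04


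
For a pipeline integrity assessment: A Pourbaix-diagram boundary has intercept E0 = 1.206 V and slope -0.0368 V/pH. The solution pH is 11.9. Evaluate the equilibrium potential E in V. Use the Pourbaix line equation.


Apply the Pourbaix line equation: E = E0 + slope*pH
E = 1.206 + (-0.0368)*11.9 = 1.206 + (-0.43792) = 0.76808 V
Rounded to 4 decimal places: E = 0.7681 V

0.7681 V


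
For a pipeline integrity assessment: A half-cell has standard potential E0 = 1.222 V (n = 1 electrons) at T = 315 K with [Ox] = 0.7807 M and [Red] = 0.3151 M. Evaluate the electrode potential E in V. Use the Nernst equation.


Apply the Nernst equation: E = E0 + (RT/nF)*ln([Ox]/[Red])
Step 1: RT/nF = 8.314*315/(1*96485) = 0.02714318 V
Step 2: [Ox]/[Red] = 0.7807/0.3151 = 2.477626
Step 3: ln(2.477626) = 0.907301
Step 4: correction = 0.02714318 * 0.907301 = 0.0246 V
E = 1.222 + 0.0246 = 1.2466 V

1.2466 V


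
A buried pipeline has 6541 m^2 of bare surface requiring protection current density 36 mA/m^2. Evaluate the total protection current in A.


I = area * current density, then convert mA → A (÷1000)
I = 6541 * 36 / 1000 = 235.48 A

235.48 A


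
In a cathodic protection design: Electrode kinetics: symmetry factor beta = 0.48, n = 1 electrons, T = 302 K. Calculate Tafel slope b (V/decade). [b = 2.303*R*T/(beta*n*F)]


Apply the Tafel slope relation: b = 2.303*R*T/(beta*n*F)
Numerator: 2.303 * 8.314 * 302 = 5782.44
Denominator: 0.48 * 1 * 96485 = 46312.8
b = 5782.44 / 46312.8 = 0.1249 V/decade

0.1249 V/decade


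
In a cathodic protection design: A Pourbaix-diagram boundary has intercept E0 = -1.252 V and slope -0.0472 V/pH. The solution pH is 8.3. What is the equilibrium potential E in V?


Apply the Pourbaix line equation: E = E0 + slope*pH
E = -1.252 + (-0.0472)*8.3 = -1.252 + (-0.39176) = -1.64376 V
Rounded to 3 decimal places: E = -1.644 V

-1.644 V


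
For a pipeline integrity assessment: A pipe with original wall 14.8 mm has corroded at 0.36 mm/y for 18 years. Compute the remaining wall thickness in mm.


Remaining wall = original − CR × time
t = 14.8 − 0.36*18 = 14.8 − 6.48 = 8.32 mm

8.32 mm


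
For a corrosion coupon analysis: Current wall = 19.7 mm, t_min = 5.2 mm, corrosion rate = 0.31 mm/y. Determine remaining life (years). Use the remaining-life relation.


Apply the remaining-life relation: RL = (t_current − t_min) / CR
RL = (19.7 − 5.2) / 0.31 = 14.5 / 0.31 = 46.8 years

46.8 years


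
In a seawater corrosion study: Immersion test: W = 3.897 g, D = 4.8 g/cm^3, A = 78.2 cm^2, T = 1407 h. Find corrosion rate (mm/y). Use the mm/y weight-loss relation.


Apply the mm/y weight-loss relation: CR = 87600 * W / (D * A * T)
Numerator: 87600 * 3.897 = 341377.2
Denominator: 4.8 * 78.2 * 1407 = 528131.52
CR = 341377.2 / 528131.52 = 0.646387 mm/y

0.646387 mm/y


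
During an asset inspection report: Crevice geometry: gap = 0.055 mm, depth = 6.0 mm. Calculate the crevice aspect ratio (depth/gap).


Aspect ratio = depth / gap
Ratio = 6.0 / 0.055 = 109.1

109.1


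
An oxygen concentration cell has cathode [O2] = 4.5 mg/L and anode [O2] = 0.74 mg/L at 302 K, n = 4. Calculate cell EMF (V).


Apply the Nernst concentration-cell relation: E = (RT/nF)*ln(C_cathode/C_anode)
RT/nF = 8.314*302/(4*96485) = 0.00650575 V
ln(4.5/0.74) = 1.80518
E = 0.00650575 * 1.80518 = 0.01174 V

0.01174 V


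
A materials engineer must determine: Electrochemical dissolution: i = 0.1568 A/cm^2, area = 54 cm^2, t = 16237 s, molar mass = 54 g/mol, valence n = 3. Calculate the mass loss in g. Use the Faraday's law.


Apply Faraday's law: m = i*A*t*M / (n*F)
Total charge passed Q = i*A*t = 0.1568*54*16237 = 137481.9264 C
m = Q*M/(n*F) = 137481.9264*54/(3*96485) = 25.6483 g

25.6483 g


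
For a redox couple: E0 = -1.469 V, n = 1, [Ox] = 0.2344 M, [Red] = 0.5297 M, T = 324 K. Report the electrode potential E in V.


Apply the Nernst equation: E = E0 + (RT/nF)*ln([Ox]/[Red])
Step 1: RT/nF = 8.314*324/(1*96485) = 0.0279187 V
Step 2: [Ox]/[Red] = 0.2344/0.5297 = 0.442515
Step 3: ln(0.442515) = -0.815281
Step 4: correction = 0.0279187 * -0.815281 = -0.0228 V
E = -1.469 + -0.0228 = -1.4918 V

-1.4918 V


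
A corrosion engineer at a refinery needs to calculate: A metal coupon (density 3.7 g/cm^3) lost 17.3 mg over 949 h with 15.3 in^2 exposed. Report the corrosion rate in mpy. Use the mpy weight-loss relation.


Apply the mpy weight-loss relation: CR = 534 * W / (D * A * T)
Numerator: 534 * 17.3 = 9238.2
Denominator: 3.7 * 15.3 * 949 = 53722.89
CR = 9238.2 / 53722.89 = 0.172 mpy

0.172 mpy


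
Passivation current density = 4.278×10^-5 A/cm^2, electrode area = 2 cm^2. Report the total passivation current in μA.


I = i_pass * A, then convert A → μA (×10^6)
I = 4.278×10^-5 * 2 * 10^6 = 85.56 μA

85.56 μA


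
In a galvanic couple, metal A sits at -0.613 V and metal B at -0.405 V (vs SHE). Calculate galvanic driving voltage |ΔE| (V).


Driving voltage is the absolute potential difference.
|ΔE| = |-0.613 − (-0.405)| = 0.208 V

0.208 V


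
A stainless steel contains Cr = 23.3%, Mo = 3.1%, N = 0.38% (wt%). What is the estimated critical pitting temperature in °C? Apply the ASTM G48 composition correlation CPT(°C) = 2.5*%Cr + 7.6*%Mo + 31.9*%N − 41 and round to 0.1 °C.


Apply the ASTM G48 empirical CPT estimate: CPT(°C) = 2.5*%Cr + 7.6*%Mo + 31.9*%N − 41
2.5*23.3 = 58.25; 7.6*3.1 = 23.56; 31.9*0.38 = 12.122
CPT = 58.25 + 23.56 + 12.122 − 41 = 52.932 °C
Rounded to 0.1 °C: CPT ≈ 52.9 °C

52.9 °C


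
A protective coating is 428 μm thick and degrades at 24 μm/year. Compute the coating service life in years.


Service life = thickness / degradation rate
Life = 428 / 24 = 17.8 years

17.8 years


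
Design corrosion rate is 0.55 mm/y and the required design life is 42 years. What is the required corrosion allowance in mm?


Corrosion allowance = CR × design life
CA = 0.55 * 42 = 23.1 mm

23.1 mm


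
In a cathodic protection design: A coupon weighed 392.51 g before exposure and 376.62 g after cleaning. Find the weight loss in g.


Weight loss = initial − final
WL = 392.51 − 376.62 = 15.89 g

15.89 g
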